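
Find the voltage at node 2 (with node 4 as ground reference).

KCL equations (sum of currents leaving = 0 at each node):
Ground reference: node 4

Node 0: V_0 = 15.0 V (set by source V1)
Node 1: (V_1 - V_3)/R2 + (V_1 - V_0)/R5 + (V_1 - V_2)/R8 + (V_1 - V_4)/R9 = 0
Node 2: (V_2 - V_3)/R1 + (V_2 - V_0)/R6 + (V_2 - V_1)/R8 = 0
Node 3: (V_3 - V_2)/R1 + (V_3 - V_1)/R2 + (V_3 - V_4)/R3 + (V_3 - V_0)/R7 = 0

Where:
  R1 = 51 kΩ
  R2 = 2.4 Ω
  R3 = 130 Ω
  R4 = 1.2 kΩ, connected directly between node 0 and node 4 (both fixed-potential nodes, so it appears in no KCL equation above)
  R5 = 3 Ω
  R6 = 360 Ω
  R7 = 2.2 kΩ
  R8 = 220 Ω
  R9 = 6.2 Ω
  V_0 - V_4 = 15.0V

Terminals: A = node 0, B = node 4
Nodal analysis, taking node 4 as the 0 V reference.
Source V1 fixes V_0 = 15 V.
KCL at each unknown node (sum of currents leaving = 0; resistances in Ω):
  Node 1: (V_1 - V_3)/2.4 + (V_1 - 15)/3 + (V_1 - V_2)/220 + (V_1 - 0)/6.2 = 0
  Node 2: (V_2 - V_3)/51000 + (V_2 - 15)/360 + (V_2 - V_1)/220 = 0
  Node 3: (V_3 - V_2)/51000 + (V_3 - V_1)/2.4 + (V_3 - 0)/130 + (V_3 - 15)/2200 = 0
Collecting terms (coefficients in siemens):
  0.9158·V_1 - 0.004545·V_2 - 0.4167·V_3 = 5
  0.007343·V_2 - 0.004545·V_1 - 0.00001961·V_3 = 0.04167
  0.4248·V_3 - 0.4167·V_1 - 0.00001961·V_2 = 0.006818
Solving these 3 simultaneous equations (Gaussian elimination) gives:
  V_1 = 9.979 V, V_2 = 11.88 V, V_3 = 9.803 V
The requested potential is V_2 = 11.88 V.

Final answer: V_2 = 11.88 V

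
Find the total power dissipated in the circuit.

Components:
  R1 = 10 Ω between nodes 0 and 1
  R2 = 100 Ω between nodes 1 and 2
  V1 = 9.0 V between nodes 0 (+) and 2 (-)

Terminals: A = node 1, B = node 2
Nodal analysis, taking node 2 as the 0 V reference.
Source V1 fixes V_0 = 9 V.
KCL at each unknown node (sum of currents leaving = 0; resistances in Ω):
  Node 1: (V_1 - 9)/10 + (V_1 - 0)/100 = 0
Collecting terms: 0.11 × V_1 = 0.9  =>  V_1 = 8.182 V
Power in each resistor, P = (ΔV)²/R:
  P_R1 = (9 - 8.182)²/10 = 0.06694 W
  P_R2 = (8.182 - 0)²/100 = 0.6694 W
P_total = P_R1 + P_R2 = 0.7364 W

Final answer: 0.7364 W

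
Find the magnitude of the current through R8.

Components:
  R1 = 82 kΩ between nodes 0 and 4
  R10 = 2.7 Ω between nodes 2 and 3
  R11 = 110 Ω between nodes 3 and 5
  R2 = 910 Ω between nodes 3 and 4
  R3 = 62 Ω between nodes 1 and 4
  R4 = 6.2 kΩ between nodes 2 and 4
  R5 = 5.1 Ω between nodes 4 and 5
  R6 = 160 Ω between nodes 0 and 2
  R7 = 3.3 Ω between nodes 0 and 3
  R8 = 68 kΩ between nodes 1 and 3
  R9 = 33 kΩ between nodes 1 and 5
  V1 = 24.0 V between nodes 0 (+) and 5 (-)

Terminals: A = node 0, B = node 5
Nodal analysis, taking node 5 as the 0 V reference.
Source V1 fixes V_0 = 24 V.
KCL at each unknown node (sum of currents leaving = 0; resistances in Ω):
  Node 1: (V_1 - V_4)/62 + (V_1 - V_3)/68000 + (V_1 - 0)/33000 = 0
  Node 2: (V_2 - V_4)/6200 + (V_2 - 24)/160 + (V_2 - V_3)/2.7 = 0
  Node 3: (V_3 - V_4)/910 + (V_3 - 24)/3.3 + (V_3 - V_1)/68000 + (V_3 - V_2)/2.7 + (V_3 - 0)/110 = 0
  Node 4: (V_4 - 24)/82000 + (V_4 - V_3)/910 + (V_4 - V_1)/62 + (V_4 - V_2)/6200 + (V_4 - 0)/5.1 = 0
Collecting terms (coefficients in siemens):
  0.01617·V_1 - 0.00001471·V_3 - 0.01613·V_4 = 0
  0.3768·V_2 - 0.3704·V_3 - 0.0001613·V_4 = 0.15
  0.6836·V_3 - 0.00001471·V_1 - 0.3704·V_2 - 0.001099·V_4 = 7.273
  0.2135·V_4 - 0.01613·V_1 - 0.0001613·V_2 - 0.001099·V_3 = 0.0002927
Solving these 4 simultaneous equations (Gaussian elimination) gives:
  V_1 = 0.1722 V, V_2 = 23.23 V, V_3 = 23.22 V, V_4 = 0.1515 V
I_R8 = (V_1 - V_3)/R8 = (0.1722 - 23.22)/68000 = -0.000339 A
|I_R8| = 0.000339 A

Final answer: |I_R8| = 0.000339 A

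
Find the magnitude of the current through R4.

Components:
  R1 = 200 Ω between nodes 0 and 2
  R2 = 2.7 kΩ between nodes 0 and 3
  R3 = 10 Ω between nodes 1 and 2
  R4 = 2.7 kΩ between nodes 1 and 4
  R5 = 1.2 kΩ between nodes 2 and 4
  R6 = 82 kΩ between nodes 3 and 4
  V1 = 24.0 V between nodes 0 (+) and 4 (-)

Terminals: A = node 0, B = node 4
Nodal analysis, taking node 4 as the 0 V reference.
Source V1 fixes V_0 = 24 V.
KCL at each unknown node (sum of currents leaving = 0; resistances in Ω):
  Node 1: (V_1 - V_2)/10 + (V_1 - 0)/2700 = 0
  Node 2: (V_2 - 24)/200 + (V_2 - V_1)/10 + (V_2 - 0)/1200 = 0
  Node 3: (V_3 - 24)/2700 + (V_3 - 0)/82000 = 0
Collecting terms (coefficients in siemens):
  0.1004·V_1 - 0.1·V_2 = 0
  0.1058·V_2 - 0.1·V_1 = 0.12
  0.0003826·V_3 = 0.008889
Solving these 3 simultaneous equations (Gaussian elimination) gives:
  V_1 = 19.28 V, V_2 = 19.35 V, V_3 = 23.23 V
I_R4 = (V_1 - V_4)/R4 = (19.28 - 0)/2700 = 0.007139 A
|I_R4| = 0.007139 A

Final answer: |I_R4| = 0.007139 A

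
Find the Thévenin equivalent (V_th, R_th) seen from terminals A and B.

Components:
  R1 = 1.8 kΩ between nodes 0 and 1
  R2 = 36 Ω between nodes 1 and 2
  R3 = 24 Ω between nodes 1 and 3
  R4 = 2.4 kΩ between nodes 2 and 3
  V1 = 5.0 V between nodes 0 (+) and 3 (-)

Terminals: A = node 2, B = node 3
Step 1 — V_th is the open-circuit voltage V_A - V_B (nothing connected across the terminals).
Nodal analysis, taking node 3 as the 0 V reference.
Source V1 fixes V_0 = 5 V.
KCL at each unknown node (sum of currents leaving = 0; resistances in Ω):
  Node 1: (V_1 - 5)/1800 + (V_1 - V_2)/36 + (V_1 - 0)/24 = 0
  Node 2: (V_2 - V_1)/36 + (V_2 - 0)/2400 = 0
Collecting terms (coefficients in siemens):
  0.07·V_1 - 0.02778·V_2 = 0.002778
  0.02819·V_2 - 0.02778·V_1 = 0
Determinant D = (0.07)(0.02819) - (-0.02778)(-0.02778) = 0.001202
V_1 = [(0.002778)(0.02819) - (-0.02778)(0)]/D = 0.06516 V
V_2 = [(0.07)(0) - (0.002778)(-0.02778)]/D = 0.06419 V
V_th = V_2 - V_3 = 0.06419 - 0 = 0.06419 V
Step 2 — R_th: zero the source — replace V1 by a short circuit (node 3 merges into node 0) — and find the resistance seen between A (node 2) and B (node 0).
Reduce the network between node 2 (A) and node 0 (B) by series/parallel combination:
  Rp1 = R1 ‖ R3 (parallel, both between nodes 0 and 1) = 1/(1/1800 + 1/24) = 23.68 Ω
  Rs1 = R2 + Rp1 (series, joined only at node 1) = 36 + 23.68 = 59.68 Ω
  Rp2 = R4 ‖ Rs1 (parallel, both between nodes 0 and 2) = 1/(1/2400 + 1/59.68) = 58.24 Ω
R_th = 58.24 Ω

Final answer: V_th = 0.06419 V, R_th = 58.24 Ω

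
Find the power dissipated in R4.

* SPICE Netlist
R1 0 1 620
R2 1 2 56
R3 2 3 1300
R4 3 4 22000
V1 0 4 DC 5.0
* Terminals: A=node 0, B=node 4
Nodal analysis, taking node 4 as the 0 V reference.
Source V1 fixes V_0 = 5 V.
KCL at each unknown node (sum of currents leaving = 0; resistances in Ω):
  Node 1: (V_1 - 5)/620 + (V_1 - V_2)/56 = 0
  Node 2: (V_2 - V_1)/56 + (V_2 - V_3)/1300 = 0
  Node 3: (V_3 - V_2)/1300 + (V_3 - 0)/22000 = 0
Collecting terms (coefficients in siemens):
  0.01947·V_1 - 0.01786·V_2 = 0.008065
  0.01863·V_2 - 0.01786·V_1 - 0.0007692·V_3 = 0
  0.0008147·V_3 - 0.0007692·V_2 = 0
Solving these 3 simultaneous equations (Gaussian elimination) gives:
  V_1 = 4.871 V, V_2 = 4.859 V, V_3 = 4.588 V
I_R4 = (V_3 - V_4)/R4 = (4.588 - 0)/22000 = 0.0002085 A
P_R4 = I_R4² × R4 = (0.0002085)² × 22000 = 0.0009568 W

Final answer: 0.0009568 W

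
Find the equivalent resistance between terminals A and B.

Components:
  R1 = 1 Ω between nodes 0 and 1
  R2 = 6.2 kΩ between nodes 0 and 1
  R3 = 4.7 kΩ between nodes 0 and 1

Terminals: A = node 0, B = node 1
Reduce the network between node 0 (A) and node 1 (B) by series/parallel combination:
  Rp1 = R1 ‖ R2 ‖ R3 (parallel, all between nodes 0 and 1) = 1/(1/1 + 1/6200 + 1/4700) = 0.9996 Ω
R_eq = 0.9996 Ω

Final answer: 0.9996 Ω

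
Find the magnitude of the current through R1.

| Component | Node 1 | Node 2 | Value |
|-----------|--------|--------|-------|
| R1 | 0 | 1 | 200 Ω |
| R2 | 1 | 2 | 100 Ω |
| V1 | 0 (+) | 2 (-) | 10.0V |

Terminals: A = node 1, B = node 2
Nodal analysis, taking node 2 as the 0 V reference.
Source V1 fixes V_0 = 10 V.
KCL at each unknown node (sum of currents leaving = 0; resistances in Ω):
  Node 1: (V_1 - 10)/200 + (V_1 - 0)/100 = 0
Collecting terms: 0.015 × V_1 = 0.05  =>  V_1 = 3.333 V
I_R1 = (V_0 - V_1)/R1 = (10 - 3.333)/200 = 0.03333 A
|I_R1| = 0.03333 A

Final answer: |I_R1| = 0.03333 A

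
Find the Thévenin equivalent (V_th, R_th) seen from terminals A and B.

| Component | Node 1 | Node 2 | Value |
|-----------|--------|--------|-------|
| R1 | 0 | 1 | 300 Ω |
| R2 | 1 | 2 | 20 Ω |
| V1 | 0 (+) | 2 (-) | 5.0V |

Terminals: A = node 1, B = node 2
Step 1 — V_th is the open-circuit voltage V_A - V_B (nothing connected across the terminals).
Nodal analysis, taking node 2 as the 0 V reference.
Source V1 fixes V_0 = 5 V.
KCL at each unknown node (sum of currents leaving = 0; resistances in Ω):
  Node 1: (V_1 - 5)/300 + (V_1 - 0)/20 = 0
Collecting terms: 0.05333 × V_1 = 0.01667  =>  V_1 = 0.3125 V
V_th = V_1 - V_2 = 0.3125 - 0 = 0.3125 V
Step 2 — R_th: zero the source — replace V1 by a short circuit (node 2 merges into node 0) — and find the resistance seen between A (node 1) and B (node 0).
Reduce the network between node 1 (A) and node 0 (B) by series/parallel combination:
  Rp1 = R1 ‖ R2 (parallel, both between nodes 0 and 1) = 1/(1/300 + 1/20) = 18.75 Ω
R_th = 18.75 Ω

Final answer: V_th = 0.3125 V, R_th = 18.75 Ω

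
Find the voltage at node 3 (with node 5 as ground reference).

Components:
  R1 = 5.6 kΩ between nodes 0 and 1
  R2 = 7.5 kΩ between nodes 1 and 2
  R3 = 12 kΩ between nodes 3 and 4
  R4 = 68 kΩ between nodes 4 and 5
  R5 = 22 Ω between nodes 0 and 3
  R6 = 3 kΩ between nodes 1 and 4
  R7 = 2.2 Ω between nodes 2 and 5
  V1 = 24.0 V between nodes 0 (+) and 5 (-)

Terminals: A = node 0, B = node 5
Nodal analysis, taking node 5 as the 0 V reference.
Source V1 fixes V_0 = 24 V.
KCL at each unknown node (sum of currents leaving = 0; resistances in Ω):
  Node 1: (V_1 - 24)/5600 + (V_1 - V_2)/7500 + (V_1 - V_4)/3000 = 0
  Node 2: (V_2 - V_1)/7500 + (V_2 - 0)/2.2 = 0
  Node 3: (V_3 - V_4)/12000 + (V_3 - 24)/22 = 0
  Node 4: (V_4 - V_3)/12000 + (V_4 - 0)/68000 + (V_4 - V_1)/3000 = 0
Collecting terms (coefficients in siemens):
  0.0006452·V_1 - 0.0001333·V_2 - 0.0003333·V_4 = 0.004286
  0.4547·V_2 - 0.0001333·V_1 = 0
  0.04554·V_3 - 0.00008333·V_4 = 1.091
  0.0004314·V_4 - 0.0003333·V_1 - 0.00008333·V_3 = 0
Solving these 4 simultaneous equations (Gaussian elimination) gives:
  V_1 = 15.04 V, V_2 = 0.004411 V, V_3 = 23.99 V, V_4 = 16.26 V
The requested potential is V_3 = 23.99 V.

Final answer: V_3 = 23.99 V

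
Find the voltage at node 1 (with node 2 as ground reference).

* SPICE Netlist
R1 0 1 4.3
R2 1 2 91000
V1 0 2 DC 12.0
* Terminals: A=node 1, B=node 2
Nodal analysis, taking node 2 as the 0 V reference.
Source V1 fixes V_0 = 12 V.
KCL at each unknown node (sum of currents leaving = 0; resistances in Ω):
  Node 1: (V_1 - 12)/4.3 + (V_1 - 0)/91000 = 0
Collecting terms: 0.2326 × V_1 = 2.791  =>  V_1 = 12 V
The requested potential is V_1 = 12 V.

Final answer: V_1 = 12 V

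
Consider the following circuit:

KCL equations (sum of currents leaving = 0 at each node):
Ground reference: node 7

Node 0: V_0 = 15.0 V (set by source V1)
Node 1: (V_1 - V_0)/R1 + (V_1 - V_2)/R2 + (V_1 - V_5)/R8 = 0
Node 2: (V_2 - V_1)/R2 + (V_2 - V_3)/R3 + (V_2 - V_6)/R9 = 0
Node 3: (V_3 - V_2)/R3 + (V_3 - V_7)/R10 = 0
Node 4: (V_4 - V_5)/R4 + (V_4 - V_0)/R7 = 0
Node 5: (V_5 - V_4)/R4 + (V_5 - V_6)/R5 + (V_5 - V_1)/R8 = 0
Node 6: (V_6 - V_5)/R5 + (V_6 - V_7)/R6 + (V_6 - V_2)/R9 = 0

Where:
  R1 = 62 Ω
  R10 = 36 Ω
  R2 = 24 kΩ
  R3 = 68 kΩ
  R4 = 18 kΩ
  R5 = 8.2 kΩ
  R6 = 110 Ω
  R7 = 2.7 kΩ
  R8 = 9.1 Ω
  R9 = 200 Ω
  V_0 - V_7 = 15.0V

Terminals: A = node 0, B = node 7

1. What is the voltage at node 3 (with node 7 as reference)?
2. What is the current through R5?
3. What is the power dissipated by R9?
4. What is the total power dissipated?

Nodal analysis, taking node 7 as the 0 V reference.
Source V1 fixes V_0 = 15 V.
KCL at each unknown node (sum of currents leaving = 0; resistances in Ω):
  Node 1: (V_1 - 15)/62 + (V_1 - V_2)/24000 + (V_1 - V_5)/9.1 = 0
  Node 2: (V_2 - V_1)/24000 + (V_2 - V_3)/68000 + (V_2 - V_6)/200 = 0
  Node 3: (V_3 - V_2)/68000 + (V_3 - 0)/36 = 0
  Node 4: (V_4 - V_5)/18000 + (V_4 - 15)/2700 = 0
  Node 5: (V_5 - V_4)/18000 + (V_5 - V_6)/8200 + (V_5 - V_1)/9.1 = 0
  Node 6: (V_6 - V_5)/8200 + (V_6 - 0)/110 + (V_6 - V_2)/200 = 0
Collecting terms (coefficients in siemens):
  0.1261·V_1 - 0.00004167·V_2 - 0.1099·V_5 = 0.2419
  0.005056·V_2 - 0.00004167·V_1 - 0.00001471·V_3 - 0.005·V_6 = 0
  0.02779·V_3 - 0.00001471·V_2 = 0
  0.0004259·V_4 - 0.00005556·V_5 = 0.005556
  0.1101·V_5 - 0.1099·V_1 - 0.00005556·V_4 - 0.000122·V_6 = 0
  0.01421·V_6 - 0.005·V_2 - 0.000122·V_5 = 0
Solving these 6 simultaneous equations (Gaussian elimination) gives:
  V_1 = 14.85 V, V_2 = 0.3807 V, V_3 = 0.0002015 V, V_4 = 14.98 V
  V_5 = 14.84 V, V_6 = 0.2612 V
Part 1:
  Read off the nodal solution: V_3 = 0.0002015 V
Part 2:
  I_R5 = (V_5 - V_6)/R5 = (14.84 - 0.2612)/8200 = 0.001778 A
  Magnitude: I_R5 = 0.001778 A
Part 3:
  I_R9 = (V_2 - V_6)/R9 = (0.3807 - 0.2612)/200 = 0.0005974 A
  P_R9 = I_R9² × R9 = (0.0005974)² × 200 = 0.00007138 W
Part 4:
  Power in each resistor, P = (ΔV)²/R:
    P_R1 = (15 - 14.85)²/62 = 0.000349 W
    P_R2 = (14.85 - 0.3807)²/24000 = 0.008727 W
    P_R3 = (0.3807 - 0.0002015)²/68000 = 0.000002129 W
    P_R4 = (14.98 - 14.84)²/18000 = 0.000001119 W
    P_R5 = (14.84 - 0.2612)²/8200 = 0.02591 W
    P_R6 = (0.2612 - 0)²/110 = 0.0006204 W
    P_R7 = (15 - 14.98)²/2700 = 0.0000001678 W
    P_R8 = (14.85 - 14.84)²/9.1 = 0.0000285 W
    P_R9 = (0.3807 - 0.2612)²/200 = 0.00007138 W
    P_R10 = (0.0002015 - 0)²/36 = 0.000000001127 W
  P_total = P_R1 + P_R2 + P_R3 + P_R4 + P_R5 + P_R6 + P_R7 + P_R8 + P_R9 + P_R10 = 0.03571 W

Final answers:
1. V_3 = 0.0002015 V
2. I_R5 = 0.001778 A
3. P_R9 = 7.138e-05 W
4. P_total = 0.03571 W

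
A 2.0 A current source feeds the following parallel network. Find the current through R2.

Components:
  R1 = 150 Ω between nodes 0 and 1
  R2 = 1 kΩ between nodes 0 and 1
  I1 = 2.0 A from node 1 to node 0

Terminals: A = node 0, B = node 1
All resistors sit directly between nodes 0 and 1, so they are in parallel and share one voltage V; the full source current 2 A splits among them.
1/R_par = 1/150 + 1/1000 = 0.007667 S  =>  R_par = 130.4 Ω
V = I × R_par = 2 × 130.4 = 260.9 V
I_R2 = V/R2 = 260.9/1000 = 0.2609 A

Final answer: 0.2609 A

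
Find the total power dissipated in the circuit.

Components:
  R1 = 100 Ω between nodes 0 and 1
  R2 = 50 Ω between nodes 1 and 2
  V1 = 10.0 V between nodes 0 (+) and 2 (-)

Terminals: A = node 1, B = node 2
Nodal analysis, taking node 2 as the 0 V reference.
Source V1 fixes V_0 = 10 V.
KCL at each unknown node (sum of currents leaving = 0; resistances in Ω):
  Node 1: (V_1 - 10)/100 + (V_1 - 0)/50 = 0
Collecting terms: 0.03 × V_1 = 0.1  =>  V_1 = 3.333 V
Power in each resistor, P = (ΔV)²/R:
  P_R1 = (10 - 3.333)²/100 = 0.4444 W
  P_R2 = (3.333 - 0)²/50 = 0.2222 W
P_total = P_R1 + P_R2 = 0.6667 W

Final answer: 0.6667 W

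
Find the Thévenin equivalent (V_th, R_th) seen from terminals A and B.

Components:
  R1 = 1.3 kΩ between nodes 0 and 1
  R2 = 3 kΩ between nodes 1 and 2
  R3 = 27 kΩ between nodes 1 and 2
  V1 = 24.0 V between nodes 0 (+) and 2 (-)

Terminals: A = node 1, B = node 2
Step 1 — V_th is the open-circuit voltage V_A - V_B (nothing connected across the terminals).
Nodal analysis, taking node 2 as the 0 V reference.
Source V1 fixes V_0 = 24 V.
KCL at each unknown node (sum of currents leaving = 0; resistances in Ω):
  Node 1: (V_1 - 24)/1300 + (V_1 - 0)/3000 + (V_1 - 0)/27000 = 0
Collecting terms: 0.00114 × V_1 = 0.01846  =>  V_1 = 16.2 V
V_th = V_1 - V_2 = 16.2 - 0 = 16.2 V
Step 2 — R_th: zero the source — replace V1 by a short circuit (node 2 merges into node 0) — and find the resistance seen between A (node 1) and B (node 0).
Reduce the network between node 1 (A) and node 0 (B) by series/parallel combination:
  Rp1 = R1 ‖ R2 ‖ R3 (parallel, all between nodes 0 and 1) = 1/(1/1300 + 1/3000 + 1/27000) = 877.5 Ω
R_th = 877.5 Ω

Final answer: V_th = 16.2 V, R_th = 877.5 Ω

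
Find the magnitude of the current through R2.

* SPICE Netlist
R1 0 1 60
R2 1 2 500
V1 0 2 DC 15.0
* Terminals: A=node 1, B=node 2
Nodal analysis, taking node 2 as the 0 V reference.
Source V1 fixes V_0 = 15 V.
KCL at each unknown node (sum of currents leaving = 0; resistances in Ω):
  Node 1: (V_1 - 15)/60 + (V_1 - 0)/500 = 0
Collecting terms: 0.01867 × V_1 = 0.25  =>  V_1 = 13.39 V
I_R2 = (V_1 - V_2)/R2 = (13.39 - 0)/500 = 0.02679 A
|I_R2| = 0.02679 A

Final answer: |I_R2| = 0.02679 A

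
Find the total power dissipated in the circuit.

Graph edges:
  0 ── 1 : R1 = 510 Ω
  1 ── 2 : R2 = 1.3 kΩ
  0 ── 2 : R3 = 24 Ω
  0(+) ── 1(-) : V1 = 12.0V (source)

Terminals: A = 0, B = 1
Nodal analysis, taking node 1 as the 0 V reference.
Source V1 fixes V_0 = 12 V.
KCL at each unknown node (sum of currents leaving = 0; resistances in Ω):
  Node 2: (V_2 - 0)/1300 + (V_2 - 12)/24 = 0
Collecting terms: 0.04244 × V_2 = 0.5  =>  V_2 = 11.78 V
Power in each resistor, P = (ΔV)²/R:
  P_R1 = (12 - 0)²/510 = 0.2824 W
  P_R2 = (0 - 11.78)²/1300 = 0.1068 W
  P_R3 = (12 - 11.78)²/24 = 0.001972 W
P_total = P_R1 + P_R2 + P_R3 = 0.3911 W

Final answer: 0.3911 W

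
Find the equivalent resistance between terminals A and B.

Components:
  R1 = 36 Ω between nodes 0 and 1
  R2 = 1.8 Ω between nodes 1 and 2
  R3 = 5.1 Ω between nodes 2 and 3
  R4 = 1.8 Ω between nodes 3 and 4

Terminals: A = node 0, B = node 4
Reduce the network between node 0 (A) and node 4 (B) by series/parallel combination:
  Rs1 = R1 + R2 (series, joined only at node 1) = 36 + 1.8 = 37.8 Ω
  Rs2 = R3 + Rs1 (series, joined only at node 2) = 5.1 + 37.8 = 42.9 Ω
  Rs3 = R4 + Rs2 (series, joined only at node 3) = 1.8 + 42.9 = 44.7 Ω
R_eq = 44.7 Ω

Final answer: 44.7 Ω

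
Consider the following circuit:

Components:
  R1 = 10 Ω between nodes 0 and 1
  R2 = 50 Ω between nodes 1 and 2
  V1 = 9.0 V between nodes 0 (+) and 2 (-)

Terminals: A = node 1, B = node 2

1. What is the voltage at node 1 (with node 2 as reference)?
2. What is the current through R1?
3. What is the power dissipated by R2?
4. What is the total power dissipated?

Nodal analysis, taking node 2 as the 0 V reference.
Source V1 fixes V_0 = 9 V.
KCL at each unknown node (sum of currents leaving = 0; resistances in Ω):
  Node 1: (V_1 - 9)/10 + (V_1 - 0)/50 = 0
Collecting terms: 0.12 × V_1 = 0.9  =>  V_1 = 7.5 V
Part 1:
  Read off the nodal solution: V_1 = 7.5 V
Part 2:
  I_R1 = (V_0 - V_1)/R1 = (9 - 7.5)/10 = 0.15 A
  Magnitude: I_R1 = 0.15 A
Part 3:
  I_R2 = (V_1 - V_2)/R2 = (7.5 - 0)/50 = 0.15 A
  P_R2 = I_R2² × R2 = (0.15)² × 50 = 1.125 W
Part 4:
  Power in each resistor, P = (ΔV)²/R:
    P_R1 = (9 - 7.5)²/10 = 0.225 W
    P_R2 = (7.5 - 0)²/50 = 1.125 W
  P_total = P_R1 + P_R2 = 1.35 W

Final answers:
1. V_1 = 7.5 V
2. I_R1 = 0.15 A
3. P_R2 = 1.125 W
4. P_total = 1.35 W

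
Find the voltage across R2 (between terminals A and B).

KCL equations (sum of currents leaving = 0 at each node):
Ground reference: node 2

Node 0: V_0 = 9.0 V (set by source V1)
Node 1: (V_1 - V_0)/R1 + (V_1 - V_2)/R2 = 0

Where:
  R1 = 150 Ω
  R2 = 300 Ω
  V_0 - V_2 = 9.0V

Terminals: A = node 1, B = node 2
R1 and R2 are in series across V1 (node 0 → node 1 → node 2), and the output A–B is taken across R2, so this is a voltage divider.
Series current: I = V1/(R1 + R2) = 9/(150 + 300) = 9/450 = 0.02 A
V_R2 = I × R2 = V1 × R2/(R1 + R2) = 9 × 300/450 = 6 V

Final answer: 6 V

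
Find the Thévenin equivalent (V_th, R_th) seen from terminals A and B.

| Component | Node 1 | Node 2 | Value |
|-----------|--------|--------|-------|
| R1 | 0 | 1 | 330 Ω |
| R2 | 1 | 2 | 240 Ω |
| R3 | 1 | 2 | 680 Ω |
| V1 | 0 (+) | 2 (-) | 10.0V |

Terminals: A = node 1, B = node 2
Step 1 — V_th is the open-circuit voltage V_A - V_B (nothing connected across the terminals).
Nodal analysis, taking node 2 as the 0 V reference.
Source V1 fixes V_0 = 10 V.
KCL at each unknown node (sum of currents leaving = 0; resistances in Ω):
  Node 1: (V_1 - 10)/330 + (V_1 - 0)/240 + (V_1 - 0)/680 = 0
Collecting terms: 0.008668 × V_1 = 0.0303  =>  V_1 = 3.496 V
V_th = V_1 - V_2 = 3.496 - 0 = 3.496 V
Step 2 — R_th: zero the source — replace V1 by a short circuit (node 2 merges into node 0) — and find the resistance seen between A (node 1) and B (node 0).
Reduce the network between node 1 (A) and node 0 (B) by series/parallel combination:
  Rp1 = R1 ‖ R2 ‖ R3 (parallel, all between nodes 0 and 1) = 1/(1/330 + 1/240 + 1/680) = 115.4 Ω
R_th = 115.4 Ω

Final answer: V_th = 3.496 V, R_th = 115.4 Ω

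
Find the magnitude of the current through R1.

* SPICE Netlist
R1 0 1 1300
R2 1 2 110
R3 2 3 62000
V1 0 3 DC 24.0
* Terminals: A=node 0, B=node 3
Nodal analysis, taking node 3 as the 0 V reference.
Source V1 fixes V_0 = 24 V.
KCL at each unknown node (sum of currents leaving = 0; resistances in Ω):
  Node 1: (V_1 - 24)/1300 + (V_1 - V_2)/110 = 0
  Node 2: (V_2 - V_1)/110 + (V_2 - 0)/62000 = 0
Collecting terms (coefficients in siemens):
  0.00986·V_1 - 0.009091·V_2 = 0.01846
  0.009107·V_2 - 0.009091·V_1 = 0
Determinant D = (0.00986)(0.009107) - (-0.009091)(-0.009091) = 0.000007152
V_1 = [(0.01846)(0.009107) - (-0.009091)(0)]/D = 23.51 V
V_2 = [(0.00986)(0) - (0.01846)(-0.009091)]/D = 23.47 V
I_R1 = (V_0 - V_1)/R1 = (24 - 23.51)/1300 = 0.0003785 A
|I_R1| = 0.0003785 A

Final answer: |I_R1| = 0.0003785 A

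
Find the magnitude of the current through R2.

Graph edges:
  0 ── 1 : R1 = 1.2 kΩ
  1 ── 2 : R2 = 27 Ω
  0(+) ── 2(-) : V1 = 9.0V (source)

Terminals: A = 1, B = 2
Nodal analysis, taking node 2 as the 0 V reference.
Source V1 fixes V_0 = 9 V.
KCL at each unknown node (sum of currents leaving = 0; resistances in Ω):
  Node 1: (V_1 - 9)/1200 + (V_1 - 0)/27 = 0
Collecting terms: 0.03787 × V_1 = 0.0075  =>  V_1 = 0.198 V
I_R2 = (V_1 - V_2)/R2 = (0.198 - 0)/27 = 0.007335 A
|I_R2| = 0.007335 A

Final answer: |I_R2| = 0.007335 A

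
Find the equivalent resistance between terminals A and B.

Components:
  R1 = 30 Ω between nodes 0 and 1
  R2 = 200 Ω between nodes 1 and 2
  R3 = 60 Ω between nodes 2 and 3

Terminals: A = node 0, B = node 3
Reduce the network between node 0 (A) and node 3 (B) by series/parallel combination:
  Rs1 = R1 + R2 (series, joined only at node 1) = 30 + 200 = 230 Ω
  Rs2 = R3 + Rs1 (series, joined only at node 2) = 60 + 230 = 290 Ω
R_eq = 290 Ω

Final answer: 290 Ω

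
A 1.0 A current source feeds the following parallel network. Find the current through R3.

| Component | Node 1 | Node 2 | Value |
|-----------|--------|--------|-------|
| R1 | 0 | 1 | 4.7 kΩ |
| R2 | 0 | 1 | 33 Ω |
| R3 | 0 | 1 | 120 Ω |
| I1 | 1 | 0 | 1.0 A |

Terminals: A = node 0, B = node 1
All resistors sit directly between nodes 0 and 1, so they are in parallel and share one voltage V; the full source current 1 A splits among them.
1/R_par = 1/4700 + 1/33 + 1/120 = 0.03885 S  =>  R_par = 25.74 Ω
V = I × R_par = 1 × 25.74 = 25.74 V
I_R3 = V/R3 = 25.74/120 = 0.2145 A

Final answer: 0.2145 A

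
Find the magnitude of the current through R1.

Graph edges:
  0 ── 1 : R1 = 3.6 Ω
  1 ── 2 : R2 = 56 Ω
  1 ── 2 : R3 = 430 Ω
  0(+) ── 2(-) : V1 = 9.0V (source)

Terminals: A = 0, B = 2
Nodal analysis, taking node 2 as the 0 V reference.
Source V1 fixes V_0 = 9 V.
KCL at each unknown node (sum of currents leaving = 0; resistances in Ω):
  Node 1: (V_1 - 9)/3.6 + (V_1 - 0)/56 + (V_1 - 0)/430 = 0
Collecting terms: 0.298 × V_1 = 2.5  =>  V_1 = 8.39 V
I_R1 = (V_0 - V_1)/R1 = (9 - 8.39)/3.6 = 0.1693 A
|I_R1| = 0.1693 A

Final answer: |I_R1| = 0.1693 A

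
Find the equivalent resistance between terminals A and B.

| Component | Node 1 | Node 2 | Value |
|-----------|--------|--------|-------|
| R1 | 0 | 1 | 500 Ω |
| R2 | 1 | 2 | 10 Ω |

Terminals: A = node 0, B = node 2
Reduce the network between node 0 (A) and node 2 (B) by series/parallel combination:
  Rs1 = R1 + R2 (series, joined only at node 1) = 500 + 10 = 510 Ω
R_eq = 510 Ω

Final answer: 510 Ω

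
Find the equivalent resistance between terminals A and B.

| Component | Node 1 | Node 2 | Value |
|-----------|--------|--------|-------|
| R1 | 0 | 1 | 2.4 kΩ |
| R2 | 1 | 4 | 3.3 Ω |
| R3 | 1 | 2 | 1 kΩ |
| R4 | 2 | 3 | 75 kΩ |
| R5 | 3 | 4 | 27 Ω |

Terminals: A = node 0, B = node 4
Reduce the network between node 0 (A) and node 4 (B) by series/parallel combination:
  Rs1 = R3 + R4 (series, joined only at node 2) = 1000 + 75000 = 76000 Ω
  Rs2 = R5 + Rs1 (series, joined only at node 3) = 27 + 76000 = 76030 Ω
  Rp1 = R2 ‖ Rs2 (parallel, both between nodes 1 and 4) = 1/(1/3.3 + 1/76030) = 3.3 Ω
  Rs3 = R1 + Rp1 (series, joined only at node 1) = 2400 + 3.3 = 2403 Ω
R_eq = 2.403 kΩ

Final answer: 2.403 kΩ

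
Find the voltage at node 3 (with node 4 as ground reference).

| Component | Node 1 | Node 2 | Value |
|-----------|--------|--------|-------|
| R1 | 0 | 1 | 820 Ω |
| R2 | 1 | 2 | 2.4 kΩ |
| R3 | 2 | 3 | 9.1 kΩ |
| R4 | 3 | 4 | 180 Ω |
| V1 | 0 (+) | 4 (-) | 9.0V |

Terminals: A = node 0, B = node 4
Nodal analysis, taking node 4 as the 0 V reference.
Source V1 fixes V_0 = 9 V.
KCL at each unknown node (sum of currents leaving = 0; resistances in Ω):
  Node 1: (V_1 - 9)/820 + (V_1 - V_2)/2400 = 0
  Node 2: (V_2 - V_1)/2400 + (V_2 - V_3)/9100 = 0
  Node 3: (V_3 - V_2)/9100 + (V_3 - 0)/180 = 0
Collecting terms (coefficients in siemens):
  0.001636·V_1 - 0.0004167·V_2 = 0.01098
  0.0005266·V_2 - 0.0004167·V_1 - 0.0001099·V_3 = 0
  0.005665·V_3 - 0.0001099·V_2 = 0
Solving these 3 simultaneous equations (Gaussian elimination) gives:
  V_1 = 8.41 V, V_2 = 6.682 V, V_3 = 0.1296 V
The requested potential is V_3 = 0.1296 V.

Final answer: V_3 = 0.1296 V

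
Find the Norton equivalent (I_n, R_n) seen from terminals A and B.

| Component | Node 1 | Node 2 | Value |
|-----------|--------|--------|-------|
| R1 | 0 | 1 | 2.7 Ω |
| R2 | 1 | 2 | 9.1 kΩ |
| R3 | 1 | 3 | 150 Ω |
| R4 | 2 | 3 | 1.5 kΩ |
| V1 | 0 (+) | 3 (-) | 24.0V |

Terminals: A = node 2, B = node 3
Find the Thévenin equivalent first; then I_n = V_th/R_th and R_n = R_th.
Step 1 — V_th is the open-circuit voltage V_A - V_B (nothing connected across the terminals).
Nodal analysis, taking node 3 as the 0 V reference.
Source V1 fixes V_0 = 24 V.
KCL at each unknown node (sum of currents leaving = 0; resistances in Ω):
  Node 1: (V_1 - 24)/2.7 + (V_1 - V_2)/9100 + (V_1 - 0)/150 = 0
  Node 2: (V_2 - V_1)/9100 + (V_2 - 0)/1500 = 0
Collecting terms (coefficients in siemens):
  0.3771·V_1 - 0.0001099·V_2 = 8.889
  0.0007766·V_2 - 0.0001099·V_1 = 0
Determinant D = (0.3771)(0.0007766) - (-0.0001099)(-0.0001099) = 0.0002929
V_1 = [(8.889)(0.0007766) - (-0.0001099)(0)]/D = 23.57 V
V_2 = [(0.3771)(0) - (8.889)(-0.0001099)]/D = 3.335 V
V_th = V_2 - V_3 = 3.335 - 0 = 3.335 V
Step 2 — R_th: zero the source — replace V1 by a short circuit (node 3 merges into node 0) — and find the resistance seen between A (node 2) and B (node 0).
Reduce the network between node 2 (A) and node 0 (B) by series/parallel combination:
  Rp1 = R1 ‖ R3 (parallel, both between nodes 0 and 1) = 1/(1/2.7 + 1/150) = 2.652 Ω
  Rs1 = R2 + Rp1 (series, joined only at node 1) = 9100 + 2.652 = 9103 Ω
  Rp2 = R4 ‖ Rs1 (parallel, both between nodes 0 and 2) = 1/(1/1500 + 1/9103) = 1288 Ω
R_th = 1.288 kΩ
I_n = V_th/R_th = 3.335/1288 = 0.00259 A, and R_n = R_th = 1.288 kΩ

Final answer: I_n = 0.00259 A, R_n = 1.288 kΩ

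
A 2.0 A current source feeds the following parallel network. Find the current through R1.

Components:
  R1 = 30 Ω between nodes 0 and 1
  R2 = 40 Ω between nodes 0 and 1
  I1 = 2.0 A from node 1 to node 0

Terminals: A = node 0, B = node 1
All resistors sit directly between nodes 0 and 1, so they are in parallel and share one voltage V; the full source current 2 A splits among them.
1/R_par = 1/30 + 1/40 = 0.05833 S  =>  R_par = 17.14 Ω
V = I × R_par = 2 × 17.14 = 34.29 V
I_R1 = V/R1 = 34.29/30 = 1.143 A

Final answer: 1.143 A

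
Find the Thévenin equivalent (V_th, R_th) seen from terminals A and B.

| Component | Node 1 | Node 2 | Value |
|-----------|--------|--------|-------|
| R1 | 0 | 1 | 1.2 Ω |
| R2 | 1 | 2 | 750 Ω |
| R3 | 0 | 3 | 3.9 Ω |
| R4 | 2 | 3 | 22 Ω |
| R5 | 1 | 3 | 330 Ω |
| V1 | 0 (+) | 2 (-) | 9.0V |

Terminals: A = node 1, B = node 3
Step 1 — V_th is the open-circuit voltage V_A - V_B (nothing connected across the terminals).
Nodal analysis, taking node 2 as the 0 V reference.
Source V1 fixes V_0 = 9 V.
KCL at each unknown node (sum of currents leaving = 0; resistances in Ω):
  Node 1: (V_1 - 9)/1.2 + (V_1 - 0)/750 + (V_1 - V_3)/330 = 0
  Node 3: (V_3 - 9)/3.9 + (V_3 - 0)/22 + (V_3 - V_1)/330 = 0
Collecting terms (coefficients in siemens):
  0.8377·V_1 - 0.00303·V_3 = 7.5
  0.3049·V_3 - 0.00303·V_1 = 2.308
Determinant D = (0.8377)(0.3049) - (-0.00303)(-0.00303) = 0.2554
V_1 = [(7.5)(0.3049) - (-0.00303)(2.308)]/D = 8.981 V
V_3 = [(0.8377)(2.308) - (7.5)(-0.00303)]/D = 7.658 V
V_th = V_1 - V_3 = 8.981 - 7.658 = 1.323 V
Step 2 — R_th: zero the source — replace V1 by a short circuit (node 2 merges into node 0) — and find the resistance seen between A (node 1) and B (node 3).
Reduce the network between node 1 (A) and node 3 (B) by series/parallel combination:
  Rp1 = R1 ‖ R2 (parallel, both between nodes 0 and 1) = 1/(1/1.2 + 1/750) = 1.198 Ω
  Rp2 = R3 ‖ R4 (parallel, both between nodes 0 and 3) = 1/(1/3.9 + 1/22) = 3.313 Ω
  Rs1 = Rp1 + Rp2 (series, joined only at node 0) = 1.198 + 3.313 = 4.511 Ω
  Rp3 = R5 ‖ Rs1 (parallel, both between nodes 1 and 3) = 1/(1/330 + 1/4.511) = 4.45 Ω
R_th = 4.45 Ω

Final answer: V_th = 1.323 V, R_th = 4.45 Ω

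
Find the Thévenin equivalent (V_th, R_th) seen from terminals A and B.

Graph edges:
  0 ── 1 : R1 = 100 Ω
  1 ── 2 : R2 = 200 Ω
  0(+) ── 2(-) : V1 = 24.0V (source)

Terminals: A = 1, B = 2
Step 1 — V_th is the open-circuit voltage V_A - V_B (nothing connected across the terminals).
Nodal analysis, taking node 2 as the 0 V reference.
Source V1 fixes V_0 = 24 V.
KCL at each unknown node (sum of currents leaving = 0; resistances in Ω):
  Node 1: (V_1 - 24)/100 + (V_1 - 0)/200 = 0
Collecting terms: 0.015 × V_1 = 0.24  =>  V_1 = 16 V
V_th = V_1 - V_2 = 16 - 0 = 16 V
Step 2 — R_th: zero the source — replace V1 by a short circuit (node 2 merges into node 0) — and find the resistance seen between A (node 1) and B (node 0).
Reduce the network between node 1 (A) and node 0 (B) by series/parallel combination:
  Rp1 = R1 ‖ R2 (parallel, both between nodes 0 and 1) = 1/(1/100 + 1/200) = 66.67 Ω
R_th = 66.67 Ω

Final answer: V_th = 16 V, R_th = 66.67 Ω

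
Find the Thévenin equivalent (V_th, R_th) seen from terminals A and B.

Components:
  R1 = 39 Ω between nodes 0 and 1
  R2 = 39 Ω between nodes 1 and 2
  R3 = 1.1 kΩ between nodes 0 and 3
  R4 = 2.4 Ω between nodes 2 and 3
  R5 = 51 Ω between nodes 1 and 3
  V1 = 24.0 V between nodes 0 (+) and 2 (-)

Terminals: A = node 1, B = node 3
Step 1 — V_th is the open-circuit voltage V_A - V_B (nothing connected across the terminals).
Nodal analysis, taking node 2 as the 0 V reference.
Source V1 fixes V_0 = 24 V.
KCL at each unknown node (sum of currents leaving = 0; resistances in Ω):
  Node 1: (V_1 - 24)/39 + (V_1 - 0)/39 + (V_1 - V_3)/51 = 0
  Node 3: (V_3 - 24)/1100 + (V_3 - 0)/2.4 + (V_3 - V_1)/51 = 0
Collecting terms (coefficients in siemens):
  0.07089·V_1 - 0.01961·V_3 = 0.6154
  0.4372·V_3 - 0.01961·V_1 = 0.02182
Determinant D = (0.07089)(0.4372) - (-0.01961)(-0.01961) = 0.03061
V_1 = [(0.6154)(0.4372) - (-0.01961)(0.02182)]/D = 8.804 V
V_3 = [(0.07089)(0.02182) - (0.6154)(-0.01961)]/D = 0.4448 V
V_th = V_1 - V_3 = 8.804 - 0.4448 = 8.359 V
Step 2 — R_th: zero the source — replace V1 by a short circuit (node 2 merges into node 0) — and find the resistance seen between A (node 1) and B (node 3).
Reduce the network between node 1 (A) and node 3 (B) by series/parallel combination:
  Rp1 = R1 ‖ R2 (parallel, both between nodes 0 and 1) = 1/(1/39 + 1/39) = 19.5 Ω
  Rp2 = R3 ‖ R4 (parallel, both between nodes 0 and 3) = 1/(1/1100 + 1/2.4) = 2.395 Ω
  Rs1 = Rp1 + Rp2 (series, joined only at node 0) = 19.5 + 2.395 = 21.89 Ω
  Rp3 = R5 ‖ Rs1 (parallel, both between nodes 1 and 3) = 1/(1/51 + 1/21.89) = 15.32 Ω
R_th = 15.32 Ω

Final answer: V_th = 8.359 V, R_th = 15.32 Ω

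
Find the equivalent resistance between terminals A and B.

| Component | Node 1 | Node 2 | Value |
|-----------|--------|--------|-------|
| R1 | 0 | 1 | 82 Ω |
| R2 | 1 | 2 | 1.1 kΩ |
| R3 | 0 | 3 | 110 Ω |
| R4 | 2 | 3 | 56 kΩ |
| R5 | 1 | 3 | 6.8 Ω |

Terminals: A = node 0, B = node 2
The network is not a plain series/parallel combination. Inject a 1 A test current into terminal A (node 0) and return it from terminal B (node 2); then R_eq = V_A / (1 A).
Nodal analysis, taking node 2 as the 0 V reference.
Current source I_test pushes 1 A into node 0 and draws it out of node 2.
KCL at each unknown node (sum of currents leaving = 0; resistances in Ω):
  Node 0: (V_0 - V_1)/82 + (V_0 - V_3)/110 - 1 = 0
  Node 1: (V_1 - V_0)/82 + (V_1 - 0)/1100 + (V_1 - V_3)/6.8 = 0
  Node 3: (V_3 - V_0)/110 + (V_3 - V_1)/6.8 + (V_3 - 0)/56000 = 0
Collecting terms (coefficients in siemens):
  0.02129·V_0 - 0.0122·V_1 - 0.009091·V_3 = 1
  0.1602·V_1 - 0.0122·V_0 - 0.1471·V_3 = 0
  0.1562·V_3 - 0.009091·V_0 - 0.1471·V_1 = 0
Solving these 3 simultaneous equations (Gaussian elimination) gives:
  V_0 = 1127 V, V_1 = 1079 V, V_3 = 1081 V
R_eq = V_0 / 1 A = 1127 Ω = 1.127 kΩ

Final answer: 1.127 kΩ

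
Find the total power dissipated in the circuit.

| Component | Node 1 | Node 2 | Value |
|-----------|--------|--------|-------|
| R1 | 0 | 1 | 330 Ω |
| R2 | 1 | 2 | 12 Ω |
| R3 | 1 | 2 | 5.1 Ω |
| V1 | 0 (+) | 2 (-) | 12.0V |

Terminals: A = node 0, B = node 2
Nodal analysis, taking node 2 as the 0 V reference.
Source V1 fixes V_0 = 12 V.
KCL at each unknown node (sum of currents leaving = 0; resistances in Ω):
  Node 1: (V_1 - 12)/330 + (V_1 - 0)/12 + (V_1 - 0)/5.1 = 0
Collecting terms: 0.2824 × V_1 = 0.03636  =>  V_1 = 0.1287 V
Power in each resistor, P = (ΔV)²/R:
  P_R1 = (12 - 0.1287)²/330 = 0.4271 W
  P_R2 = (0.1287 - 0)²/12 = 0.001381 W
  P_R3 = (0.1287 - 0)²/5.1 = 0.00325 W
P_total = P_R1 + P_R2 + P_R3 = 0.4317 W

Final answer: 0.4317 W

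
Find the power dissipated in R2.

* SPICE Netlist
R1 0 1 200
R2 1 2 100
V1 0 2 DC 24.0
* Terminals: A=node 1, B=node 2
Nodal analysis, taking node 2 as the 0 V reference.
Source V1 fixes V_0 = 24 V.
KCL at each unknown node (sum of currents leaving = 0; resistances in Ω):
  Node 1: (V_1 - 24)/200 + (V_1 - 0)/100 = 0
Collecting terms: 0.015 × V_1 = 0.12  =>  V_1 = 8 V
I_R2 = (V_1 - V_2)/R2 = (8 - 0)/100 = 0.08 A
P_R2 = I_R2² × R2 = (0.08)² × 100 = 0.64 W

Final answer: 0.64 W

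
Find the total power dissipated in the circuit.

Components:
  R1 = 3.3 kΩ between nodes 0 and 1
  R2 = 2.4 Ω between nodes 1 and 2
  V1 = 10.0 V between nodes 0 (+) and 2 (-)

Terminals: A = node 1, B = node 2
Nodal analysis, taking node 2 as the 0 V reference.
Source V1 fixes V_0 = 10 V.
KCL at each unknown node (sum of currents leaving = 0; resistances in Ω):
  Node 1: (V_1 - 10)/3300 + (V_1 - 0)/2.4 = 0
Collecting terms: 0.417 × V_1 = 0.00303  =>  V_1 = 0.007267 V
Power in each resistor, P = (ΔV)²/R:
  P_R1 = (10 - 0.007267)²/3300 = 0.03026 W
  P_R2 = (0.007267 - 0)²/2.4 = 0.00002201 W
P_total = P_R1 + P_R2 = 0.03028 W

Final answer: 0.03028 W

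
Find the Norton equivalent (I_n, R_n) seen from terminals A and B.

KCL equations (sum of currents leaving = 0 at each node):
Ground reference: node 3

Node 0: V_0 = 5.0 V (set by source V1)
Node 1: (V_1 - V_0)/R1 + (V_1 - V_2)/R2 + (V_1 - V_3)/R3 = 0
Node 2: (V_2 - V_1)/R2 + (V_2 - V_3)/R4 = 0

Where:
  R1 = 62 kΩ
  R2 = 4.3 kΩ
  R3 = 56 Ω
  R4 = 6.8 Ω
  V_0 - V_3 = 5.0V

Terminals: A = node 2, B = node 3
Find the Thévenin equivalent first; then I_n = V_th/R_th and R_n = R_th.
Step 1 — V_th is the open-circuit voltage V_A - V_B (nothing connected across the terminals).
Nodal analysis, taking node 3 as the 0 V reference.
Source V1 fixes V_0 = 5 V.
KCL at each unknown node (sum of currents leaving = 0; resistances in Ω):
  Node 1: (V_1 - 5)/62000 + (V_1 - V_2)/4300 + (V_1 - 0)/56 = 0
  Node 2: (V_2 - V_1)/4300 + (V_2 - 0)/6.8 = 0
Collecting terms (coefficients in siemens):
  0.01811·V_1 - 0.0002326·V_2 = 0.00008065
  0.1473·V_2 - 0.0002326·V_1 = 0
Determinant D = (0.01811)(0.1473) - (-0.0002326)(-0.0002326) = 0.002667
V_1 = [(0.00008065)(0.1473) - (-0.0002326)(0)]/D = 0.004454 V
V_2 = [(0.01811)(0) - (0.00008065)(-0.0002326)]/D = 0.000007033 V
V_th = V_2 - V_3 = 0.000007033 - 0 = 0.000007033 V
Step 2 — R_th: zero the source — replace V1 by a short circuit (node 3 merges into node 0) — and find the resistance seen between A (node 2) and B (node 0).
Reduce the network between node 2 (A) and node 0 (B) by series/parallel combination:
  Rp1 = R1 ‖ R3 (parallel, both between nodes 0 and 1) = 1/(1/62000 + 1/56) = 55.95 Ω
  Rs1 = R2 + Rp1 (series, joined only at node 1) = 4300 + 55.95 = 4356 Ω
  Rp2 = R4 ‖ Rs1 (parallel, both between nodes 0 and 2) = 1/(1/6.8 + 1/4356) = 6.789 Ω
R_th = 6.789 Ω
I_n = V_th/R_th = 0.000007033/6.789 = 0.000001036 A, and R_n = R_th = 6.789 Ω

Final answer: I_n = 1.036e-06 A, R_n = 6.789 Ω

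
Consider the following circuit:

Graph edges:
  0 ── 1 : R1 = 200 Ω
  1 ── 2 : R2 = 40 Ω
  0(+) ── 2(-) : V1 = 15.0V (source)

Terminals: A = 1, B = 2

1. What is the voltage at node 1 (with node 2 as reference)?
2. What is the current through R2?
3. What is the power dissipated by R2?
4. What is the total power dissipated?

Nodal analysis, taking node 2 as the 0 V reference.
Source V1 fixes V_0 = 15 V.
KCL at each unknown node (sum of currents leaving = 0; resistances in Ω):
  Node 1: (V_1 - 15)/200 + (V_1 - 0)/40 = 0
Collecting terms: 0.03 × V_1 = 0.075  =>  V_1 = 2.5 V
Part 1:
  Read off the nodal solution: V_1 = 2.5 V
Part 2:
  I_R2 = (V_1 - V_2)/R2 = (2.5 - 0)/40 = 0.0625 A
  Magnitude: I_R2 = 0.0625 A
Part 3:
  I_R2 = (V_1 - V_2)/R2 = (2.5 - 0)/40 = 0.0625 A
  P_R2 = I_R2² × R2 = (0.0625)² × 40 = 0.1562 W
Part 4:
  Power in each resistor, P = (ΔV)²/R:
    P_R1 = (15 - 2.5)²/200 = 0.7812 W
    P_R2 = (2.5 - 0)²/40 = 0.1562 W
  P_total = P_R1 + P_R2 = 0.9375 W

Final answers:
1. V_1 = 2.5 V
2. I_R2 = 0.0625 A
3. P_R2 = 0.1562 W
4. P_total = 0.9375 W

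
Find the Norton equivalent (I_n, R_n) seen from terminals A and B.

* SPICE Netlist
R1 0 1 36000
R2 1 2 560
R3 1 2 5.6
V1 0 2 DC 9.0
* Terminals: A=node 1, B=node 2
Find the Thévenin equivalent first; then I_n = V_th/R_th and R_n = R_th.
Step 1 — V_th is the open-circuit voltage V_A - V_B (nothing connected across the terminals).
Nodal analysis, taking node 2 as the 0 V reference.
Source V1 fixes V_0 = 9 V.
KCL at each unknown node (sum of currents leaving = 0; resistances in Ω):
  Node 1: (V_1 - 9)/36000 + (V_1 - 0)/560 + (V_1 - 0)/5.6 = 0
Collecting terms: 0.1804 × V_1 = 0.00025  =>  V_1 = 0.001386 V
V_th = V_1 - V_2 = 0.001386 - 0 = 0.001386 V
Step 2 — R_th: zero the source — replace V1 by a short circuit (node 2 merges into node 0) — and find the resistance seen between A (node 1) and B (node 0).
Reduce the network between node 1 (A) and node 0 (B) by series/parallel combination:
  Rp1 = R1 ‖ R2 ‖ R3 (parallel, all between nodes 0 and 1) = 1/(1/36000 + 1/560 + 1/5.6) = 5.544 Ω
R_th = 5.544 Ω
I_n = V_th/R_th = 0.001386/5.544 = 0.00025 A, and R_n = R_th = 5.544 Ω

Final answer: I_n = 0.00025 A, R_n = 5.544 Ω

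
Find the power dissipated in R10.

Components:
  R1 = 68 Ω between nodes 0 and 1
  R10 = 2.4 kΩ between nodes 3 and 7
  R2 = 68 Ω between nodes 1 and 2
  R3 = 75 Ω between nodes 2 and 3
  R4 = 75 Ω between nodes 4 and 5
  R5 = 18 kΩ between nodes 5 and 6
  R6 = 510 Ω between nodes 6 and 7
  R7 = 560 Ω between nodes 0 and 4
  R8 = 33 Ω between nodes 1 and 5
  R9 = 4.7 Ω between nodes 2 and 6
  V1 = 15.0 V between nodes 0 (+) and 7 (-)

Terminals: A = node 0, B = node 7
Nodal analysis, taking node 7 as the 0 V reference.
Source V1 fixes V_0 = 15 V.
KCL at each unknown node (sum of currents leaving = 0; resistances in Ω):
  Node 1: (V_1 - 15)/68 + (V_1 - V_2)/68 + (V_1 - V_5)/33 = 0
  Node 2: (V_2 - V_1)/68 + (V_2 - V_3)/75 + (V_2 - V_6)/4.7 = 0
  Node 3: (V_3 - V_2)/75 + (V_3 - 0)/2400 = 0
  Node 4: (V_4 - V_5)/75 + (V_4 - 15)/560 = 0
  Node 5: (V_5 - V_4)/75 + (V_5 - V_6)/18000 + (V_5 - V_1)/33 = 0
  Node 6: (V_6 - V_5)/18000 + (V_6 - 0)/510 + (V_6 - V_2)/4.7 = 0
Collecting terms (coefficients in siemens):
  0.05971·V_1 - 0.01471·V_2 - 0.0303·V_5 = 0.2206
  0.2408·V_2 - 0.01471·V_1 - 0.01333·V_3 - 0.2128·V_6 = 0
  0.01375·V_3 - 0.01333·V_2 = 0
  0.01512·V_4 - 0.01333·V_5 = 0.02679
  0.04369·V_5 - 0.0303·V_1 - 0.01333·V_4 - 0.00005556·V_6 = 0
  0.2148·V_6 - 0.2128·V_2 - 0.00005556·V_5 = 0
Solving these 6 simultaneous equations (Gaussian elimination) gives:
  V_1 = 13.33 V, V_2 = 11.51 V, V_3 = 11.16 V, V_4 = 13.6 V
  V_5 = 13.41 V, V_6 = 11.4 V
I_R10 = (V_3 - V_7)/R10 = (11.16 - 0)/2400 = 0.004649 A
P_R10 = I_R10² × R10 = (0.004649)² × 2400 = 0.05186 W

Final answer: 0.05186 W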